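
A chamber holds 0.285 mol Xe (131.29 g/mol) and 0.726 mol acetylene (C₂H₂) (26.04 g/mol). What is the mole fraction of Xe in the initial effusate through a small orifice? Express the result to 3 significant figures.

0.149

Rate_i ∝ x_i/√M_i (Graham's law weighted by mole fraction), so the effusate composition follows n_i/√M_i.
Mole fraction of Xe in the effusate = (n_Xe/√M_Xe) / (n_Xe/√M_Xe + n_C₂H₂/√M_C₂H₂)
= (0.285/√131.29) / (0.285/√131.29 + 0.726/√26.04) = 0.02487/(0.02487 + 0.1423) = 0.149.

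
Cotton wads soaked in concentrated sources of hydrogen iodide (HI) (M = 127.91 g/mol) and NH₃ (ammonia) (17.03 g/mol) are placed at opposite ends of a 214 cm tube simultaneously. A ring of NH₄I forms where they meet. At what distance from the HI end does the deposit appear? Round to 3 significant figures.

Graham's law gives d_HI/d_NH₃ = rate_HI/rate_NH₃ = √(M_NH₃/M_HI) = √(17.03/127.91) = 0.3649.
With d_HI + d_NH₃ = 214 cm, d_NH₃ = 214/(1 + 0.3649) = 156.8 cm.
d_HI = 214 − 156.8 = 57.2 cm.

57.2 cm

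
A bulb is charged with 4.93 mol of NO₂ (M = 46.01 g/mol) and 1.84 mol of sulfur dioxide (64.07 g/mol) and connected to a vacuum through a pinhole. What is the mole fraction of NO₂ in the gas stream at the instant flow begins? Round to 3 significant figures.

0.760

Effusion rate of each component ∝ n_i/√M_i (partial pressure × 1/√M).
x_NO₂(eff) = (n_NO₂/√M_NO₂) / (n_NO₂/√M_NO₂ + n_SO₂/√M_SO₂)
= (4.93/√46.01) / (4.93/√46.01 + 1.84/√64.07) = 0.7268/(0.7268 + 0.2299) = 0.760.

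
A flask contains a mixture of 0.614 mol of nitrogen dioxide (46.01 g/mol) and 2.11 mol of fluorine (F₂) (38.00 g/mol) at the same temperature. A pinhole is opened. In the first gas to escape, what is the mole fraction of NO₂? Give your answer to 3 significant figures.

Effusion rate of each component ∝ n_i/√M_i (partial pressure × 1/√M).
x_NO₂(eff) = (n_NO₂/√M_NO₂) / (n_NO₂/√M_NO₂ + n_F₂/√M_F₂)
= (0.614/√46.01) / (0.614/√46.01 + 2.11/√38.00) = 0.09052/(0.09052 + 0.3423) = 0.209.

0.209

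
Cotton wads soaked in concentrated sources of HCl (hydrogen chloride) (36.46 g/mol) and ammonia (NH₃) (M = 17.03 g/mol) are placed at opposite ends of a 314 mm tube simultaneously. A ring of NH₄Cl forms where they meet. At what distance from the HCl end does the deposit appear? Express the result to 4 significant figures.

In equal time, each gas travels a distance ∝ its rate ∝ 1/√M, so d_HCl/d_NH₃ = √(M_NH₃/M_HCl) = √(17.03/36.46) = 0.6834.
With d_HCl + d_NH₃ = 314 mm, d_NH₃ = 314/(1 + 0.6834) = 186.5 mm.
d_HCl = 314 − 186.5 = 127.5 mm.

127.5 mm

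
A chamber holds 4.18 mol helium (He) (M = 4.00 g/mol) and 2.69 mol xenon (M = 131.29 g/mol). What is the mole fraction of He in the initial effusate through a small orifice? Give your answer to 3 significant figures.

0.899

Effusion rate of each component ∝ n_i/√M_i (partial pressure × 1/√M).
So x_He in the escaping gas = (n_He/√M_He) / Σ(n_i/√M_i)
= (4.18/√4.00) / (4.18/√4.00 + 2.69/√131.29) = 2.090/(2.090 + 0.2348) = 0.899.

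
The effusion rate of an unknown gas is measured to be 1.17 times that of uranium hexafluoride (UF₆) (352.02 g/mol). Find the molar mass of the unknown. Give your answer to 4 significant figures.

257.2 g/mol

From Graham's law, rate_X/rate_UF₆ = √(M_UF₆/M_X).
1.17 = √(352.02/M_X)
M_X = 352.02 / 1.17² = 352.02 / 1.369 = 257.2 g/mol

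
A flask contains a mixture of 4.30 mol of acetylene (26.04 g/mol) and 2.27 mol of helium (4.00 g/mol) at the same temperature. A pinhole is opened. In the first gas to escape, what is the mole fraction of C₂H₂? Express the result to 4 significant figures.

The effusion rate of species i is ∝ p_i/√M_i ∝ n_i/√M_i.
Mole fraction of C₂H₂ in the effusate = (n_C₂H₂/√M_C₂H₂) / (n_C₂H₂/√M_C₂H₂ + n_He/√M_He)
= (4.30/√26.04) / (4.30/√26.04 + 2.27/√4.00) = 0.8427/(0.8427 + 1.135) = 0.4261.

0.4261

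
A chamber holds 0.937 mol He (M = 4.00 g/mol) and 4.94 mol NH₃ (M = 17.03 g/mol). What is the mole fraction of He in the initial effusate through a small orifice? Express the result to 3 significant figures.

Each component's effusion rate ∝ (its partial pressure)·(1/√M) ∝ n_i/√M_i.
x_He(eff) = (n_He/√M_He) / (n_He/√M_He + n_NH₃/√M_NH₃)
= (0.937/√4.00) / (0.937/√4.00 + 4.94/√17.03) = 0.4685/(0.4685 + 1.197) = 0.281.

0.281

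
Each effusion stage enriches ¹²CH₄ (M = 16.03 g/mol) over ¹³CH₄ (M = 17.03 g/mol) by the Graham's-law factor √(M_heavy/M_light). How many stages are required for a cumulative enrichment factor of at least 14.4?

89

Per stage α = (17.03/16.03)^(1/2) = 1.06238^0.5, giving ln α = 0.03026.
Need α^N ≥ 14.4 ⇒ N ≥ ln(14.4) / ln α = 2.667 / 0.03026 = 88.15.
Minimum whole number of stages: N = 89.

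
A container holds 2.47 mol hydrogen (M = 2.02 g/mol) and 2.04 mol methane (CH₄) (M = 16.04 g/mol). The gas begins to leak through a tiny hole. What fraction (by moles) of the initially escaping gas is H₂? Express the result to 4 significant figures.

Rate_i ∝ x_i/√M_i (Graham's law weighted by mole fraction), so the effusate composition follows n_i/√M_i.
So x_H₂ in the escaping gas = (n_H₂/√M_H₂) / Σ(n_i/√M_i)
= (2.47/√2.02) / (2.47/√2.02 + 2.04/√16.04) = 1.738/(1.738 + 0.5094) = 0.7733.

0.7733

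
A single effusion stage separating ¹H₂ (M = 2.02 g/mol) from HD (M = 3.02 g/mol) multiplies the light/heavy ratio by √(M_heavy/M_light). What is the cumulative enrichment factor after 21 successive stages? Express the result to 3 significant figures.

After 21 stages the ratio has grown by (√(3.02/2.02))^21 = (3.02/2.02)^(21/2).
= 1.49505^(21/2) = 68.2.

68.2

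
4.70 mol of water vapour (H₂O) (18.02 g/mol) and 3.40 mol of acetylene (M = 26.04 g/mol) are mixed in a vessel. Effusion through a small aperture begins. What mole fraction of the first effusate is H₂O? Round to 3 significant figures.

Effusion rate of each component ∝ n_i/√M_i (partial pressure × 1/√M).
So x_H₂O in the escaping gas = (n_H₂O/√M_H₂O) / Σ(n_i/√M_i)
= (4.70/√18.02) / (4.70/√18.02 + 3.40/√26.04) = 1.107/(1.107 + 0.6663) = 0.624.

0.624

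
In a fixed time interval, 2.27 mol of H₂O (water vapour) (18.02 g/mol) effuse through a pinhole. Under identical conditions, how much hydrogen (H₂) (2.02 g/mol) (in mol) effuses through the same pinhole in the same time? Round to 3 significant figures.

Graham's law gives rate_H₂/rate_H₂O = √(M_H₂O/M_H₂) = √(18.02/2.02) = √8.921 = 2.987.
So the amount for H₂ is 2.27 × 2.987 = 6.78 mol.

6.78 mol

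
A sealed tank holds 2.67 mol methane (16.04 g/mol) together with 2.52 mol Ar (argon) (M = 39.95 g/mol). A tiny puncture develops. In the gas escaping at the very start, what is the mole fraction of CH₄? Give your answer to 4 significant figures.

0.6258

Effusion rate of each component ∝ n_i/√M_i (partial pressure × 1/√M).
So x_CH₄ in the escaping gas = (n_CH₄/√M_CH₄) / Σ(n_i/√M_i)
= (2.67/√16.04) / (2.67/√16.04 + 2.52/√39.95) = 0.6667/(0.6667 + 0.3987) = 0.6258.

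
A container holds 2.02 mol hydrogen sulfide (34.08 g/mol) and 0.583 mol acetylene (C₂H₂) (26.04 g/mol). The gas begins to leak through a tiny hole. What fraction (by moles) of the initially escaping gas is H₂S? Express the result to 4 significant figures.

Rate_i ∝ x_i/√M_i (Graham's law weighted by mole fraction), so the effusate composition follows n_i/√M_i.
x_H₂S(eff) = (n_H₂S/√M_H₂S) / (n_H₂S/√M_H₂S + n_C₂H₂/√M_C₂H₂)
= (2.02/√34.08) / (2.02/√34.08 + 0.583/√26.04) = 0.3460/(0.3460 + 0.1142) = 0.7518.

0.7518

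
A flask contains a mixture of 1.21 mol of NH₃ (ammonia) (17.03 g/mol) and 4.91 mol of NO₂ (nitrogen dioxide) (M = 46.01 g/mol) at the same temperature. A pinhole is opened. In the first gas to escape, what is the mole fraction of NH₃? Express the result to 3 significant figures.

0.288

Each component's effusion rate ∝ (its partial pressure)·(1/√M) ∝ n_i/√M_i.
So x_NH₃ in the escaping gas = (n_NH₃/√M_NH₃) / Σ(n_i/√M_i)
= (1.21/√17.03) / (1.21/√17.03 + 4.91/√46.01) = 0.2932/(0.2932 + 0.7239) = 0.288.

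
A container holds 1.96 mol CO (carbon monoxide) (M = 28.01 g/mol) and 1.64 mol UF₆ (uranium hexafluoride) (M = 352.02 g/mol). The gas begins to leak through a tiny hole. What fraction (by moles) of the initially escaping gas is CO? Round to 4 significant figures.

The effusion rate of species i is ∝ p_i/√M_i ∝ n_i/√M_i.
x_CO(eff) = (n_CO/√M_CO) / (n_CO/√M_CO + n_UF₆/√M_UF₆)
= (1.96/√28.01) / (1.96/√28.01 + 1.64/√352.02) = 0.3703/(0.3703 + 0.08741) = 0.8090.

0.8090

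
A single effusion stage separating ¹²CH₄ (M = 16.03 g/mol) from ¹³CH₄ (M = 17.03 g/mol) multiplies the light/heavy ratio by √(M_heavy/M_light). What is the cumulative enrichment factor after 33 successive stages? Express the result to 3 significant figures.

After 33 stages the ratio has grown by (√(17.03/16.03))^33 = (17.03/16.03)^(33/2).
= 1.06238^(33/2) = 2.71.

2.71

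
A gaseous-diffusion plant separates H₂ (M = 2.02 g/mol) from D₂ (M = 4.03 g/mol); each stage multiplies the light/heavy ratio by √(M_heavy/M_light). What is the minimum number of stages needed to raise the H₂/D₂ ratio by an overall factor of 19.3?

With α = √(4.03/2.02) per stage, ln α = ½ ln(1.99505) = 0.3453.
Need α^N ≥ 19.3 ⇒ N ≥ ln(19.3) / ln α = 2.960 / 0.3453 = 8.57.
Minimum whole number of stages: N = 9.

9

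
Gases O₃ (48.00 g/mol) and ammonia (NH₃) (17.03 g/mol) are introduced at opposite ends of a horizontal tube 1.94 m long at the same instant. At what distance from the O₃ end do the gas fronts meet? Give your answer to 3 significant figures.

In equal time, each gas travels a distance ∝ its rate ∝ 1/√M, so d_O₃/d_NH₃ = √(M_NH₃/M_O₃) = √(17.03/48.00) = 0.5956.
With d_O₃ + d_NH₃ = 1.94 m, d_NH₃ = 1.94/(1 + 0.5956) = 1.216 m.
d_O₃ = 1.94 − 1.216 = 0.724 m.

0.724 m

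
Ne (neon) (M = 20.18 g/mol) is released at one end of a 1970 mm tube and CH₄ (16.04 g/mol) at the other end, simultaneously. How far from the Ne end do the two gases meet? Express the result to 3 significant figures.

929 mm

The fronts meet when d_Ne + d_CH₄ = L with d_Ne/d_CH₄ = √(M_CH₄/M_Ne) (Graham's law). Here √(M_CH₄/M_Ne) = √(16.04/20.18) = 0.8915.
With d_Ne + d_CH₄ = 1970 mm, d_CH₄ = 1970/(1 + 0.8915) = 1041 mm.
d_Ne = 1970 − 1041 = 929 mm.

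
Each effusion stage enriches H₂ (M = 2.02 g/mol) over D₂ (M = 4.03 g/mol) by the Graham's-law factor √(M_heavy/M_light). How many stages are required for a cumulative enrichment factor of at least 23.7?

10

Per stage α = (4.03/2.02)^(1/2) = 1.99505^0.5, giving ln α = 0.3453.
Need α^N ≥ 23.7 ⇒ N ≥ ln(23.7) / ln α = 3.165 / 0.3453 = 9.17.
Minimum whole number of stages: N = 10.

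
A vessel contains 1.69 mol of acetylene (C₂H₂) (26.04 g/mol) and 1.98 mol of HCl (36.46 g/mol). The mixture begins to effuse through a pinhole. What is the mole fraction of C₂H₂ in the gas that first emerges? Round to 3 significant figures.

The effusion rate of species i is ∝ p_i/√M_i ∝ n_i/√M_i.
So x_C₂H₂ in the escaping gas = (n_C₂H₂/√M_C₂H₂) / Σ(n_i/√M_i)
= (1.69/√26.04) / (1.69/√26.04 + 1.98/√36.46) = 0.3312/(0.3312 + 0.3279) = 0.502.

0.502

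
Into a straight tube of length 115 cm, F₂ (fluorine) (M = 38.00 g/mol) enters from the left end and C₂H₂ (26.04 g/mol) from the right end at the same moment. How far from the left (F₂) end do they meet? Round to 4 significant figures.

52.08 cm

In equal time, each gas travels a distance ∝ its rate ∝ 1/√M, so d_F₂/d_C₂H₂ = √(M_C₂H₂/M_F₂) = √(26.04/38.00) = 0.8278.
With d_F₂ + d_C₂H₂ = 115 cm, d_C₂H₂ = 115/(1 + 0.8278) = 62.92 cm.
d_F₂ = 115 − 62.92 = 52.08 cm.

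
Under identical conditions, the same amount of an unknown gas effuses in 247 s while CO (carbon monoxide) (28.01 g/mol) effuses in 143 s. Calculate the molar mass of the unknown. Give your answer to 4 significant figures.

Graham's law gives t_X/t_CO = √(M_X/M_CO).
247/143 = 1.727 = √(M_X/28.01)
M_X = 28.01 × 1.727² = 28.01 × 2.983 = 83.57 g/mol

83.57 g/mol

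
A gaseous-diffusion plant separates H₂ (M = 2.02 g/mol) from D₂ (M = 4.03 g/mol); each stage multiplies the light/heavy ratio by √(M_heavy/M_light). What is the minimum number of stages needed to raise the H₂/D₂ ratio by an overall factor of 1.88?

Single-stage factor α = √(4.03/2.02), so ln α = ½ ln(1.99505) = 0.3453.
Need α^N ≥ 1.88 ⇒ N ≥ ln(1.88) / ln α = 0.6313 / 0.3453 = 1.83.
So at least 2 stages are needed.

2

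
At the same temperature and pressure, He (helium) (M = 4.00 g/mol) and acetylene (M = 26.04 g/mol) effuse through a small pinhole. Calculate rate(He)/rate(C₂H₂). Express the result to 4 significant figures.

From Graham's law, rate_He/rate_C₂H₂ = √(M_C₂H₂/M_He) = √(26.04/4.00) = √6.510 = 2.551.

2.551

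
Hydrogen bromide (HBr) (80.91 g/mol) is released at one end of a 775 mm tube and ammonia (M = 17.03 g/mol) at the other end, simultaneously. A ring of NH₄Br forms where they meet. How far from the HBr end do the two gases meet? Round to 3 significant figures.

Distances travelled in equal time are proportional to diffusion rates, so d_HBr/d_NH₃ = √(M_NH₃/M_HBr) = √(17.03/80.91) = 0.4588.
With d_HBr + d_NH₃ = 775 mm, d_NH₃ = 775/(1 + 0.4588) = 531.3 mm.
d_HBr = 775 − 531.3 = 244 mm.

244 mm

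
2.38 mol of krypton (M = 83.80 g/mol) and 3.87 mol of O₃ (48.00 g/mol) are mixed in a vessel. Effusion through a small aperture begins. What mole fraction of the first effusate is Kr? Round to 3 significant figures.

0.318

Effusion rate of each component ∝ n_i/√M_i (partial pressure × 1/√M).
Mole fraction of Kr in the effusate = (n_Kr/√M_Kr) / (n_Kr/√M_Kr + n_O₃/√M_O₃)
= (2.38/√83.80) / (2.38/√83.80 + 3.87/√48.00) = 0.2600/(0.2600 + 0.5586) = 0.318.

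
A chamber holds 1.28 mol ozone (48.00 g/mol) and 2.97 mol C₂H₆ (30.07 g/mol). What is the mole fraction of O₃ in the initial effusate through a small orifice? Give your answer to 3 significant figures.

Effusion rate of each component ∝ n_i/√M_i (partial pressure × 1/√M).
So x_O₃ in the escaping gas = (n_O₃/√M_O₃) / Σ(n_i/√M_i)
= (1.28/√48.00) / (1.28/√48.00 + 2.97/√30.07) = 0.1848/(0.1848 + 0.5416) = 0.254.

0.254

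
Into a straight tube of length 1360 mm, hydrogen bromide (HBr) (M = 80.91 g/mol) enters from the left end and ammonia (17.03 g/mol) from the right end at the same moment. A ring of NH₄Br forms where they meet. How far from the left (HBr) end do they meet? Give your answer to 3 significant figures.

Graham's law gives d_HBr/d_NH₃ = rate_HBr/rate_NH₃ = √(M_NH₃/M_HBr) = √(17.03/80.91) = 0.4588.
With d_HBr + d_NH₃ = 1360 mm, d_NH₃ = 1360/(1 + 0.4588) = 932.3 mm.
d_HBr = 1360 − 932.3 = 428 mm.

428 mm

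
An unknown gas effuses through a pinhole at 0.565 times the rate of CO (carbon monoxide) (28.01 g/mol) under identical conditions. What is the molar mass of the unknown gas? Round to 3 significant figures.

87.7 g/mol

Since effusion rate ∝ 1/√M, rate_X/rate_CO = √(M_CO/M_X).
0.565 = √(28.01/M_X)
M_X = 28.01 / 0.565² = 28.01 / 0.3192 = 87.7 g/mol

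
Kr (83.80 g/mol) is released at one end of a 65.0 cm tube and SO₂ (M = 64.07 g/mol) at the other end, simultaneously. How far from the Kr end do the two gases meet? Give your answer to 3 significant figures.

30.3 cm

Graham's law gives d_Kr/d_SO₂ = rate_Kr/rate_SO₂ = √(M_SO₂/M_Kr) = √(64.07/83.80) = 0.8744.
With d_Kr + d_SO₂ = 65.0 cm, d_SO₂ = 65.0/(1 + 0.8744) = 34.68 cm.
d_Kr = 65.0 − 34.68 = 30.3 cm.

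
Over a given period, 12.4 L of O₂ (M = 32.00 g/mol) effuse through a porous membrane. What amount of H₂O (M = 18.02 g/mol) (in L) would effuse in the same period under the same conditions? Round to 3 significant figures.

16.5 L

Graham's law gives rate_H₂O/rate_O₂ = √(M_O₂/M_H₂O) = √(32.00/18.02) = √1.776 = 1.333.
So the volume for H₂O is 12.4 × 1.333 = 16.5 L.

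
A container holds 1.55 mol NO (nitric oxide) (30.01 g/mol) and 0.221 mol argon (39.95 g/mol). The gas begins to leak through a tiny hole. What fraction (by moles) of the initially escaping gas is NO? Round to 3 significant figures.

0.890

Each component's effusion rate ∝ (its partial pressure)·(1/√M) ∝ n_i/√M_i.
x_NO(eff) = (n_NO/√M_NO) / (n_NO/√M_NO + n_Ar/√M_Ar)
= (1.55/√30.01) / (1.55/√30.01 + 0.221/√39.95) = 0.2829/(0.2829 + 0.03497) = 0.890.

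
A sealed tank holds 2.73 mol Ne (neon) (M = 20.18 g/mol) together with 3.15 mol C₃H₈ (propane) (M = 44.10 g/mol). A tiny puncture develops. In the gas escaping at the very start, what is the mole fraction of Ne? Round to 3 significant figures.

Rate_i ∝ x_i/√M_i (Graham's law weighted by mole fraction), so the effusate composition follows n_i/√M_i.
So x_Ne in the escaping gas = (n_Ne/√M_Ne) / Σ(n_i/√M_i)
= (2.73/√20.18) / (2.73/√20.18 + 3.15/√44.10) = 0.6077/(0.6077 + 0.4743) = 0.562.

0.562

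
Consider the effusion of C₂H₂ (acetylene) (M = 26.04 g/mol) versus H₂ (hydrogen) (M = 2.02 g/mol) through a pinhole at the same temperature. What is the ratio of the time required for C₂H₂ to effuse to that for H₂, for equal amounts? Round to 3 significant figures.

From Graham's law, t_C₂H₂/t_H₂ = √(M_C₂H₂/M_H₂) = √(26.04/2.02) = √12.89 = 3.59.

3.59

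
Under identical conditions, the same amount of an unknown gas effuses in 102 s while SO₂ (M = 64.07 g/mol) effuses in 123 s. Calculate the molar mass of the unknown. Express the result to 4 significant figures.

Using Graham's law: t_X/t_SO₂ = √(M_X/M_SO₂).
102/123 = 0.8293 = √(M_X/64.07)
M_X = 64.07 × 0.8293² = 64.07 × 0.6877 = 44.06 g/mol

44.06 g/mol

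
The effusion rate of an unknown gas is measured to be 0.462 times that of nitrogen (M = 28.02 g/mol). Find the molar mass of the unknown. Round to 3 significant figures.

131 g/mol

From Graham's law, rate_X/rate_N₂ = √(M_N₂/M_X).
0.462 = √(28.02/M_X)
M_X = 28.02 / 0.462² = 28.02 / 0.2134 = 131 g/mol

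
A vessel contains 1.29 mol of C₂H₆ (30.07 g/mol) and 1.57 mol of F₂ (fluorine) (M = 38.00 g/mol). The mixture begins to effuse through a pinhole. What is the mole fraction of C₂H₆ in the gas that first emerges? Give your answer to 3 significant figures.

Effusion rate of each component ∝ n_i/√M_i (partial pressure × 1/√M).
So x_C₂H₆ in the escaping gas = (n_C₂H₆/√M_C₂H₆) / Σ(n_i/√M_i)
= (1.29/√30.07) / (1.29/√30.07 + 1.57/√38.00) = 0.2352/(0.2352 + 0.2547) = 0.480.

0.480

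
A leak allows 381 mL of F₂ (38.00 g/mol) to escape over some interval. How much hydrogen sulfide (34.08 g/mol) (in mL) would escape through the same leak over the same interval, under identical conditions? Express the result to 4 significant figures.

Since effusion rate ∝ 1/√M, rate_H₂S/rate_F₂ = √(M_F₂/M_H₂S) = √(38.00/34.08) = √1.115 = 1.056.
So the volume for H₂S is 381 × 1.056 = 402.3 mL.

402.3 mL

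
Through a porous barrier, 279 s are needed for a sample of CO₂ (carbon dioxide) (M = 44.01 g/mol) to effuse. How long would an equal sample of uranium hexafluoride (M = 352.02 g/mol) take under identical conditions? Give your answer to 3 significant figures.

Graham's law gives t_UF₆/t_CO₂ = √(M_UF₆/M_CO₂) = √(352.02/44.01) = √7.999 = 2.828.
So the time for UF₆ is 279 × 2.828 = 789 s.

789 s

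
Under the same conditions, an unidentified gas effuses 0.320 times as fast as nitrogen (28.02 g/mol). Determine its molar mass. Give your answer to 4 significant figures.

273.6 g/mol

Graham's law gives rate_X/rate_N₂ = √(M_N₂/M_X).
0.320 = √(28.02/M_X)
M_X = 28.02 / 0.320² = 28.02 / 0.1024 = 273.6 g/mol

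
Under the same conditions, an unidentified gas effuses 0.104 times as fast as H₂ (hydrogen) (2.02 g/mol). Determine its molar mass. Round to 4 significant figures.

186.8 g/mol

Since effusion rate ∝ 1/√M, rate_X/rate_H₂ = √(M_H₂/M_X).
0.104 = √(2.02/M_X)
M_X = 2.02 / 0.104² = 2.02 / 0.01082 = 186.8 g/mol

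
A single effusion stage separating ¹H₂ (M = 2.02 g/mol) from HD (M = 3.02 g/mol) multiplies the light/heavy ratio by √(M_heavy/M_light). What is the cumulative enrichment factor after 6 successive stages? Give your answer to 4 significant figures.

3.342

After 6 stages the ratio has grown by (√(3.02/2.02))^6 = (3.02/2.02)^(6/2).
= 1.49505^3 = 3.342.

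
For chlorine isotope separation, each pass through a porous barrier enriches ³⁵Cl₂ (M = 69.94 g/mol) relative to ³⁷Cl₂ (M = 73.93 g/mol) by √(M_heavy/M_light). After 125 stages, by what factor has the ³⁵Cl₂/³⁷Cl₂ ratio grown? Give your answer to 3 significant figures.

32.1

Overall factor = α^125 with α = √(73.93/69.94), i.e. (73.93/69.94)^(125/2).
= 1.05705^(125/2) = 32.1.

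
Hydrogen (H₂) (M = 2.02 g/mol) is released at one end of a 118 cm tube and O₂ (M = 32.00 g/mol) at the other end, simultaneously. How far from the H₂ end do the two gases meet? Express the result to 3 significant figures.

In equal time, each gas travels a distance ∝ its rate ∝ 1/√M, so d_H₂/d_O₂ = √(M_O₂/M_H₂) = √(32.00/2.02) = 3.980.
With d_H₂ + d_O₂ = 118 cm, d_O₂ = 118/(1 + 3.980) = 23.69 cm.
d_H₂ = 118 − 23.69 = 94.3 cm.

94.3 cm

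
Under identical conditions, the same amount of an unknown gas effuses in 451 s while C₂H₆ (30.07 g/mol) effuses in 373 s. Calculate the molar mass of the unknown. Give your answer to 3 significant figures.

Graham's law gives t_X/t_C₂H₆ = √(M_X/M_C₂H₆).
451/373 = 1.209 = √(M_X/30.07)
M_X = 30.07 × 1.209² = 30.07 × 1.462 = 44.0 g/mol

44.0 g/mol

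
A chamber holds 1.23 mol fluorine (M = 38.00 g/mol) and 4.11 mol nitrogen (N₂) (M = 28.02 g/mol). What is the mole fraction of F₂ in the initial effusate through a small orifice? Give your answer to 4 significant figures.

0.2044

Rate_i ∝ x_i/√M_i (Graham's law weighted by mole fraction), so the effusate composition follows n_i/√M_i.
So x_F₂ in the escaping gas = (n_F₂/√M_F₂) / Σ(n_i/√M_i)
= (1.23/√38.00) / (1.23/√38.00 + 4.11/√28.02) = 0.1995/(0.1995 + 0.7764) = 0.2044.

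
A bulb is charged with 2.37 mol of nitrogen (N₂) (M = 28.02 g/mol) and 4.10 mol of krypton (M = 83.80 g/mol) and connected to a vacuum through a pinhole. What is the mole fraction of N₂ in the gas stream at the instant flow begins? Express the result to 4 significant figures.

Effusion rate of each component ∝ n_i/√M_i (partial pressure × 1/√M).
So x_N₂ in the escaping gas = (n_N₂/√M_N₂) / Σ(n_i/√M_i)
= (2.37/√28.02) / (2.37/√28.02 + 4.10/√83.80) = 0.4477/(0.4477 + 0.4479) = 0.4999.

0.4999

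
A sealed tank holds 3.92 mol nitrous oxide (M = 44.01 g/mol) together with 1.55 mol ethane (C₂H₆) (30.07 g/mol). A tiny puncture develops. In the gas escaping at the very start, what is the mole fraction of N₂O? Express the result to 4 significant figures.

Rate_i ∝ x_i/√M_i (Graham's law weighted by mole fraction), so the effusate composition follows n_i/√M_i.
Mole fraction of N₂O in the effusate = (n_N₂O/√M_N₂O) / (n_N₂O/√M_N₂O + n_C₂H₆/√M_C₂H₆)
= (3.92/√44.01) / (3.92/√44.01 + 1.55/√30.07) = 0.5909/(0.5909 + 0.2827) = 0.6764.

0.6764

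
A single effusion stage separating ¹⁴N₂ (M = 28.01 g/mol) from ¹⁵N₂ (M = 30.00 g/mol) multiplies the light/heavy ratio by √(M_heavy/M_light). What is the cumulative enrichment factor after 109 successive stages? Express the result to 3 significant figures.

42.1

Overall factor = α^109 with α = √(30.00/28.01), i.e. (30.00/28.01)^(109/2).
= 1.07105^(109/2) = 42.1.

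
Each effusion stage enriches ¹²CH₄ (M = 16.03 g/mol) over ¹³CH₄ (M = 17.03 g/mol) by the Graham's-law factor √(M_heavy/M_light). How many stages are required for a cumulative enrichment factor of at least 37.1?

120

With α = √(17.03/16.03) per stage, ln α = ½ ln(1.06238) = 0.03026.
Need α^N ≥ 37.1 ⇒ N ≥ ln(37.1) / ln α = 3.614 / 0.03026 = 119.43.
So at least 120 stages are needed.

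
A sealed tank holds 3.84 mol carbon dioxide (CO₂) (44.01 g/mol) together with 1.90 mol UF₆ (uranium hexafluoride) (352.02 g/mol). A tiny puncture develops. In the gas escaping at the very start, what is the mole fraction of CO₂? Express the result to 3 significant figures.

0.851

Effusion rate of each component ∝ n_i/√M_i (partial pressure × 1/√M).
So x_CO₂ in the escaping gas = (n_CO₂/√M_CO₂) / Σ(n_i/√M_i)
= (3.84/√44.01) / (3.84/√44.01 + 1.90/√352.02) = 0.5788/(0.5788 + 0.1013) = 0.851.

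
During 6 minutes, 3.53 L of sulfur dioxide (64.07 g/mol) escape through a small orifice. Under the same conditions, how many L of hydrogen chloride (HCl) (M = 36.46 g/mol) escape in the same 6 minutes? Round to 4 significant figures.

4.679 L

Using Graham's law: rate_HCl/rate_SO₂ = √(M_SO₂/M_HCl) = √(64.07/36.46) = √1.757 = 1.326.
So the volume for HCl is 3.53 × 1.326 = 4.679 L.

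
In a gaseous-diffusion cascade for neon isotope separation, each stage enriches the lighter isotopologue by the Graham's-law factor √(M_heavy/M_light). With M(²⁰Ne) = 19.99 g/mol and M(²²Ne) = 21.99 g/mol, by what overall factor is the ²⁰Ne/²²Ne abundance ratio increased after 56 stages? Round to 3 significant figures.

14.4

Overall factor = α^56 with α = √(21.99/19.99), i.e. (21.99/19.99)^(56/2).
= 1.10005^28 = 14.4.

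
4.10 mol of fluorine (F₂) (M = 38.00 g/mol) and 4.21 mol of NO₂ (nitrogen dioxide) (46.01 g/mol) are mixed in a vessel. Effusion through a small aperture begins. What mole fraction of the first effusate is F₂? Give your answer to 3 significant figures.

Each component's effusion rate ∝ (its partial pressure)·(1/√M) ∝ n_i/√M_i.
Mole fraction of F₂ in the effusate = (n_F₂/√M_F₂) / (n_F₂/√M_F₂ + n_NO₂/√M_NO₂)
= (4.10/√38.00) / (4.10/√38.00 + 4.21/√46.01) = 0.6651/(0.6651 + 0.6207) = 0.517.

0.517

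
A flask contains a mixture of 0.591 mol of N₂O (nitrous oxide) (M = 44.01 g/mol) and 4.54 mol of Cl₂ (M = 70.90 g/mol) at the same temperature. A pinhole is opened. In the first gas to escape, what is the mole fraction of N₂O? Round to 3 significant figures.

Rate_i ∝ x_i/√M_i (Graham's law weighted by mole fraction), so the effusate composition follows n_i/√M_i.
x_N₂O(eff) = (n_N₂O/√M_N₂O) / (n_N₂O/√M_N₂O + n_Cl₂/√M_Cl₂)
= (0.591/√44.01) / (0.591/√44.01 + 4.54/√70.90) = 0.08909/(0.08909 + 0.5392) = 0.142.

0.142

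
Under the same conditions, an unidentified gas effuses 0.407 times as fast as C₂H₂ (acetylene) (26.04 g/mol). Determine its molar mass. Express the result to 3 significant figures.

By Graham's law, rate_X/rate_C₂H₂ = √(M_C₂H₂/M_X).
0.407 = √(26.04/M_X)
M_X = 26.04 / 0.407² = 26.04 / 0.1656 = 157 g/mol

157 g/mol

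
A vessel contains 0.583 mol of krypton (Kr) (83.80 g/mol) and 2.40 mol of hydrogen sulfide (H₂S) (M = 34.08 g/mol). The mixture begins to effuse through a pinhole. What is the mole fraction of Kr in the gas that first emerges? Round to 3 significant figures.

0.134

The effusion rate of species i is ∝ p_i/√M_i ∝ n_i/√M_i.
So x_Kr in the escaping gas = (n_Kr/√M_Kr) / Σ(n_i/√M_i)
= (0.583/√83.80) / (0.583/√83.80 + 2.40/√34.08) = 0.06369/(0.06369 + 0.4111) = 0.134.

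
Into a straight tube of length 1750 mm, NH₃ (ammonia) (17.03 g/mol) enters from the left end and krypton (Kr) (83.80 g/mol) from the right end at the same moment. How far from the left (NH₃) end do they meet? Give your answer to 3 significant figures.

Distances travelled in equal time are proportional to diffusion rates, so d_NH₃/d_Kr = √(M_Kr/M_NH₃) = √(83.80/17.03) = 2.218.
With d_NH₃ + d_Kr = 1750 mm, d_Kr = 1750/(1 + 2.218) = 543.8 mm.
d_NH₃ = 1750 − 543.8 = 1210 mm.

1210 mm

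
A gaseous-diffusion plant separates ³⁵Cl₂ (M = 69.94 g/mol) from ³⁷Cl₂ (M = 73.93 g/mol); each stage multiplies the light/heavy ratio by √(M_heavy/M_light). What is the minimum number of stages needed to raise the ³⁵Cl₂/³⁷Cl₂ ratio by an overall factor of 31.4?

Single-stage factor α = √(73.93/69.94), so ln α = ½ ln(1.05705) = 0.02774.
Need α^N ≥ 31.4 ⇒ N ≥ ln(31.4) / ln α = 3.447 / 0.02774 = 124.25.
So at least 125 stages are needed.

125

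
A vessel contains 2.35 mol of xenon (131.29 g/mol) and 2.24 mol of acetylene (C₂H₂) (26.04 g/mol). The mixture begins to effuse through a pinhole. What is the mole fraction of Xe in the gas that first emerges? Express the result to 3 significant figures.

The effusion rate of species i is ∝ p_i/√M_i ∝ n_i/√M_i.
So x_Xe in the escaping gas = (n_Xe/√M_Xe) / Σ(n_i/√M_i)
= (2.35/√131.29) / (2.35/√131.29 + 2.24/√26.04) = 0.2051/(0.2051 + 0.4390) = 0.318.

0.318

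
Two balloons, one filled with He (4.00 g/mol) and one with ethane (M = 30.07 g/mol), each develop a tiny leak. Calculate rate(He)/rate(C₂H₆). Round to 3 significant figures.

From Graham's law, rate_He/rate_C₂H₆ = √(M_C₂H₆/M_He) = √(30.07/4.00) = √7.518 = 2.74.

2.74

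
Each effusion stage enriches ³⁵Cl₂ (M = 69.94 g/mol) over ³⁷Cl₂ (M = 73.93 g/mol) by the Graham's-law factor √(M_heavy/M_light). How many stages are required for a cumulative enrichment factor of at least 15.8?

100

Single-stage factor α = √(73.93/69.94), so ln α = ½ ln(1.05705) = 0.02774.
Need α^N ≥ 15.8 ⇒ N ≥ ln(15.8) / ln α = 2.760 / 0.02774 = 99.49.
Minimum whole number of stages: N = 100.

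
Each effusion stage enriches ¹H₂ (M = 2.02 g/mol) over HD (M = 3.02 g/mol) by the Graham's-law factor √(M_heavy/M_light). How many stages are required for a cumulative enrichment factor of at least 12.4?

With α = √(3.02/2.02) per stage, ln α = ½ ln(1.49505) = 0.2011.
Need α^N ≥ 12.4 ⇒ N ≥ ln(12.4) / ln α = 2.518 / 0.2011 = 12.52.
So at least 13 stages are needed.

13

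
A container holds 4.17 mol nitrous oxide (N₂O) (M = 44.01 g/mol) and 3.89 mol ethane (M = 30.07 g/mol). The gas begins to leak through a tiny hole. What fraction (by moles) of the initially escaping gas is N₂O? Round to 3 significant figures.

0.470

Each component's effusion rate ∝ (its partial pressure)·(1/√M) ∝ n_i/√M_i.
Mole fraction of N₂O in the effusate = (n_N₂O/√M_N₂O) / (n_N₂O/√M_N₂O + n_C₂H₆/√M_C₂H₆)
= (4.17/√44.01) / (4.17/√44.01 + 3.89/√30.07) = 0.6286/(0.6286 + 0.7094) = 0.470.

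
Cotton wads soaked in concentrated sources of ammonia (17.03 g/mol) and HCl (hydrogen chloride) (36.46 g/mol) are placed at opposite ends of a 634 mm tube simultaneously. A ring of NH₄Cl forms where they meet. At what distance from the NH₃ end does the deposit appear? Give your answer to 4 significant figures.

In equal time, each gas travels a distance ∝ its rate ∝ 1/√M, so d_NH₃/d_HCl = √(M_HCl/M_NH₃) = √(36.46/17.03) = 1.463.
With d_NH₃ + d_HCl = 634 mm, d_HCl = 634/(1 + 1.463) = 257.4 mm.
d_NH₃ = 634 − 257.4 = 376.6 mm.

376.6 mm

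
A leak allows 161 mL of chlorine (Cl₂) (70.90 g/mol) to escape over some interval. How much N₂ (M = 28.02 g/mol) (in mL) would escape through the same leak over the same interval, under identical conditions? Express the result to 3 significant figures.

From Graham's law, rate_N₂/rate_Cl₂ = √(M_Cl₂/M_N₂) = √(70.90/28.02) = √2.530 = 1.591.
So the volume for N₂ is 161 × 1.591 = 256 mL.

256 mL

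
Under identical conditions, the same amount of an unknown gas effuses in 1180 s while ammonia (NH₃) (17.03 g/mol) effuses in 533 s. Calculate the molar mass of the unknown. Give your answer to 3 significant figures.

83.5 g/mol

Since effusion rate ∝ 1/√M, t_X/t_NH₃ = √(M_X/M_NH₃).
1180/533 = 2.214 = √(M_X/17.03)
M_X = 17.03 × 2.214² = 17.03 × 4.901 = 83.5 g/mol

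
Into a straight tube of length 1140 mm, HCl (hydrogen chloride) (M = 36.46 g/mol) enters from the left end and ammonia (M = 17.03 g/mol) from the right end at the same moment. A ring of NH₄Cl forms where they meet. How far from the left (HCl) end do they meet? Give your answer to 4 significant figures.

Distances travelled in equal time are proportional to diffusion rates, so d_HCl/d_NH₃ = √(M_NH₃/M_HCl) = √(17.03/36.46) = 0.6834.
With d_HCl + d_NH₃ = 1140 mm, d_NH₃ = 1140/(1 + 0.6834) = 677.2 mm.
d_HCl = 1140 − 677.2 = 462.8 mm.

462.8 mm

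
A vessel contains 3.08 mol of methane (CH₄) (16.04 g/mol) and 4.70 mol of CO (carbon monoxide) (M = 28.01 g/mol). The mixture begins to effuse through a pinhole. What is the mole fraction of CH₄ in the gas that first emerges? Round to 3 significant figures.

0.464

The effusion rate of species i is ∝ p_i/√M_i ∝ n_i/√M_i.
Mole fraction of CH₄ in the effusate = (n_CH₄/√M_CH₄) / (n_CH₄/√M_CH₄ + n_CO/√M_CO)
= (3.08/√16.04) / (3.08/√16.04 + 4.70/√28.01) = 0.7690/(0.7690 + 0.8881) = 0.464.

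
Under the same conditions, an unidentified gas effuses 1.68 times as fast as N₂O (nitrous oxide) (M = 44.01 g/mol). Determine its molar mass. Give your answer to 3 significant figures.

By Graham's law, rate_X/rate_N₂O = √(M_N₂O/M_X).
1.68 = √(44.01/M_X)
M_X = 44.01 / 1.68² = 44.01 / 2.822 = 15.6 g/mol

15.6 g/mol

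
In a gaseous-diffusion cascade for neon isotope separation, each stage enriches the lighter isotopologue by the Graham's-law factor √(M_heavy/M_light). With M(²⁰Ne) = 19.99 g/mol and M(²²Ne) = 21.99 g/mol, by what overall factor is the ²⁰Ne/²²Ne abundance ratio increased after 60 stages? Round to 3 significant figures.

Overall factor = α^60 with α = √(21.99/19.99), i.e. (21.99/19.99)^(60/2).
= 1.10005^30 = 17.5.

17.5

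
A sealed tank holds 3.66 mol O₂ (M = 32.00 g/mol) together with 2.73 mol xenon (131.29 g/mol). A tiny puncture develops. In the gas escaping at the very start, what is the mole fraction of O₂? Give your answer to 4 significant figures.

0.7309

Effusion rate of each component ∝ n_i/√M_i (partial pressure × 1/√M).
Mole fraction of O₂ in the effusate = (n_O₂/√M_O₂) / (n_O₂/√M_O₂ + n_Xe/√M_Xe)
= (3.66/√32.00) / (3.66/√32.00 + 2.73/√131.29) = 0.6470/(0.6470 + 0.2383) = 0.7309.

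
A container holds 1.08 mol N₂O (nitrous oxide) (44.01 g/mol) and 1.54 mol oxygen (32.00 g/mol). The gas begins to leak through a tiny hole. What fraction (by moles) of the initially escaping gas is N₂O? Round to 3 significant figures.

Each component's effusion rate ∝ (its partial pressure)·(1/√M) ∝ n_i/√M_i.
x_N₂O(eff) = (n_N₂O/√M_N₂O) / (n_N₂O/√M_N₂O + n_O₂/√M_O₂)
= (1.08/√44.01) / (1.08/√44.01 + 1.54/√32.00) = 0.1628/(0.1628 + 0.2722) = 0.374.

0.374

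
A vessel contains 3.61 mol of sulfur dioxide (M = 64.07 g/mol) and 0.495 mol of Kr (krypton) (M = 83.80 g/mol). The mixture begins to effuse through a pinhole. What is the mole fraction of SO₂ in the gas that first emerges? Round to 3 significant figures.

Rate_i ∝ x_i/√M_i (Graham's law weighted by mole fraction), so the effusate composition follows n_i/√M_i.
So x_SO₂ in the escaping gas = (n_SO₂/√M_SO₂) / Σ(n_i/√M_i)
= (3.61/√64.07) / (3.61/√64.07 + 0.495/√83.80) = 0.4510/(0.4510 + 0.05407) = 0.893.

0.893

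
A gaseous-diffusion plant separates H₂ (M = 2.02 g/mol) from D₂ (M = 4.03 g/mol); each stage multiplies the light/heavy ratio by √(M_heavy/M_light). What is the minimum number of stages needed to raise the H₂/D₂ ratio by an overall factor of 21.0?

9

With α = √(4.03/2.02) per stage, ln α = ½ ln(1.99505) = 0.3453.
Need α^N ≥ 21.0 ⇒ N ≥ ln(21.0) / ln α = 3.045 / 0.3453 = 8.82.
So at least 9 stages are needed.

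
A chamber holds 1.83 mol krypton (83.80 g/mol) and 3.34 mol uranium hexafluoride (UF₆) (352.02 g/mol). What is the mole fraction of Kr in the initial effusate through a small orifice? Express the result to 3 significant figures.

The effusion rate of species i is ∝ p_i/√M_i ∝ n_i/√M_i.
x_Kr(eff) = (n_Kr/√M_Kr) / (n_Kr/√M_Kr + n_UF₆/√M_UF₆)
= (1.83/√83.80) / (1.83/√83.80 + 3.34/√352.02) = 0.1999/(0.1999 + 0.1780) = 0.529.

0.529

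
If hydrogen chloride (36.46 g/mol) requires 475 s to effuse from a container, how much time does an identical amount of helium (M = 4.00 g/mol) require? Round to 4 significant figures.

157.3 s

From Graham's law, t_He/t_HCl = √(M_He/M_HCl) = √(4.00/36.46) = √0.1097 = 0.3312.
So the time for He is 475 × 0.3312 = 157.3 s.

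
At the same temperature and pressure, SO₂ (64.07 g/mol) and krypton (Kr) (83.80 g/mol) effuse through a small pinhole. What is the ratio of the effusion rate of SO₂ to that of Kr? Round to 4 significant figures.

1.144

From Graham's law, rate_SO₂/rate_Kr = √(M_Kr/M_SO₂) = √(83.80/64.07) = √1.308 = 1.144.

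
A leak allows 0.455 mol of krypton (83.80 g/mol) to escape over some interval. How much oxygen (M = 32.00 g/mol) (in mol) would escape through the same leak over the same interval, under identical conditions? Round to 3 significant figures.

By Graham's law, rate_O₂/rate_Kr = √(M_Kr/M_O₂) = √(83.80/32.00) = √2.619 = 1.618.
So the amount for O₂ is 0.455 × 1.618 = 0.736 mol.

0.736 mol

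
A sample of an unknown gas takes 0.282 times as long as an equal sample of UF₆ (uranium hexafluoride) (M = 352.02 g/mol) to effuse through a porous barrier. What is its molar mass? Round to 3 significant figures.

Using Graham's law: t_X/t_UF₆ = √(M_X/M_UF₆).
0.282 = √(M_X/352.02)
M_X = 352.02 × 0.282² = 352.02 × 0.07952 = 28.0 g/mol

28.0 g/mol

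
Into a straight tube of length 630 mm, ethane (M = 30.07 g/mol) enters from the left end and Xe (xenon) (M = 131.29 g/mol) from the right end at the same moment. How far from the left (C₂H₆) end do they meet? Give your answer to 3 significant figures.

Distances travelled in equal time are proportional to diffusion rates, so d_C₂H₆/d_Xe = √(M_Xe/M_C₂H₆) = √(131.29/30.07) = 2.090.
With d_C₂H₆ + d_Xe = 630 mm, d_Xe = 630/(1 + 2.090) = 203.9 mm.
d_C₂H₆ = 630 − 203.9 = 426 mm.

426 mm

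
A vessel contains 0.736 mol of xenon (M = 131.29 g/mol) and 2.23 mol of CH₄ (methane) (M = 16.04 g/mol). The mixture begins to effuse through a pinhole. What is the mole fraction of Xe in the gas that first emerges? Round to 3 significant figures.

0.103

Effusion rate of each component ∝ n_i/√M_i (partial pressure × 1/√M).
So x_Xe in the escaping gas = (n_Xe/√M_Xe) / Σ(n_i/√M_i)
= (0.736/√131.29) / (0.736/√131.29 + 2.23/√16.04) = 0.06423/(0.06423 + 0.5568) = 0.103.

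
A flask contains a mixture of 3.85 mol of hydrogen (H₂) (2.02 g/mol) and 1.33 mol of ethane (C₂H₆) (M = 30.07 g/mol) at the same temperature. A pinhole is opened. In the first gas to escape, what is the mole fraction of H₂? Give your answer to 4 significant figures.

Each component's effusion rate ∝ (its partial pressure)·(1/√M) ∝ n_i/√M_i.
Mole fraction of H₂ in the effusate = (n_H₂/√M_H₂) / (n_H₂/√M_H₂ + n_C₂H₆/√M_C₂H₆)
= (3.85/√2.02) / (3.85/√2.02 + 1.33/√30.07) = 2.709/(2.709 + 0.2425) = 0.9178.

0.9178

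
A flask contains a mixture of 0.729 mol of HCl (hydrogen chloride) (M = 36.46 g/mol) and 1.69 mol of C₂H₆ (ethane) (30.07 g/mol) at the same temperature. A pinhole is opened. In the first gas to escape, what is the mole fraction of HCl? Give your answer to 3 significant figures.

The effusion rate of species i is ∝ p_i/√M_i ∝ n_i/√M_i.
x_HCl(eff) = (n_HCl/√M_HCl) / (n_HCl/√M_HCl + n_C₂H₆/√M_C₂H₆)
= (0.729/√36.46) / (0.729/√36.46 + 1.69/√30.07) = 0.1207/(0.1207 + 0.3082) = 0.281.

0.281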